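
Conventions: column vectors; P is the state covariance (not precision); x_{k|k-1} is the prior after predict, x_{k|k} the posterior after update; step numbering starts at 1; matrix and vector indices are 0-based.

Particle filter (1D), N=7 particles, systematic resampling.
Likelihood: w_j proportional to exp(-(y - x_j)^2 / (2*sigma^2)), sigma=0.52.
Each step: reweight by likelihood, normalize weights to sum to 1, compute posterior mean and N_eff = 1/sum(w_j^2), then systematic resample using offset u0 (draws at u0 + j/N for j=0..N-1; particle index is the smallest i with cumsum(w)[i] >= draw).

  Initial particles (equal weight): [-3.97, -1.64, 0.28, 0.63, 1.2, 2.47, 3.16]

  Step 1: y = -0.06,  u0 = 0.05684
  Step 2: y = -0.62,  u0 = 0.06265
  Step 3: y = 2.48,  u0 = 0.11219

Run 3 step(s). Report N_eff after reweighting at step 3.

step 1: w=[0.0000, 0.0077, 0.6284, 0.3226, 0.0413, 0.0000, 0.0000]  mean=0.4162  Neff=1.9973  idx=[2, 2, 2, 2, 2, 3, 3]
step 2: w=[0.1819, 0.1819, 0.1819, 0.1819, 0.1819, 0.0452, 0.0452]  mean=0.3117  Neff=5.8984  idx=[0, 1, 1, 2, 3, 4, 5]
step 3: w=[0.0506, 0.0506, 0.0506, 0.0506, 0.0506, 0.0506, 0.6962]  mean=0.5237  Neff=1.9996  idx=[2, 5, 6, 6, 6, 6, 6]

N_eff = 1.9996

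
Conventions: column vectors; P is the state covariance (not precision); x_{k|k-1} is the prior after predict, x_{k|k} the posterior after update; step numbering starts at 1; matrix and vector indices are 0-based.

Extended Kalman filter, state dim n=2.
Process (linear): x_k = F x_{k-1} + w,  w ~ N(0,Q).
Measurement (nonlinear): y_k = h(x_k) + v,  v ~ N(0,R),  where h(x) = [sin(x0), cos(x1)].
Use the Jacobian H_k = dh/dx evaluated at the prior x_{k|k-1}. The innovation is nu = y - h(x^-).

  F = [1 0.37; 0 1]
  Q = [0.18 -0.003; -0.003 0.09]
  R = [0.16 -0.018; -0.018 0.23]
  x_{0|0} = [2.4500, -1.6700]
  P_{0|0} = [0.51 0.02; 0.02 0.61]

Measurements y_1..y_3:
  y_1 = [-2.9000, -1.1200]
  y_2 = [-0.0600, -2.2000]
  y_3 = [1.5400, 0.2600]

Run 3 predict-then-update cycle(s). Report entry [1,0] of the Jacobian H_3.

step 1: x^-=[1.8321, -1.6700]  P^-=[0.7883 0.2427; 0.2427 0.7000]  H_jac=[-0.2583 0.0000; 0.0000 0.9951]  S=[0.2126 -0.0804; -0.0804 0.9231]  K=[-0.8882 0.1843; -0.0099 0.7537]  nu=[-3.8661, -1.0210]  x^+=[5.0777, -2.4011]  P^+=[0.5629 0.0587; 0.0587 0.1744]
step 2: x^-=[4.1893, -2.4011]  P^-=[0.8102 0.1202; 0.1202 0.2644]  H_jac=[-0.4995 0.0000; 0.0000 0.6746]  S=[0.3622 -0.0585; -0.0585 0.3503]  K=[-1.1100 0.0461; -0.0858 0.4948]  nu=[0.8063, -1.4618]  x^+=[3.2270, -3.1937]  P^+=[0.3572 0.0453; 0.0453 0.1710]
step 3: x^-=[2.0453, -3.1937]  P^-=[0.5941 0.1056; 0.1056 0.2610]  H_jac=[-0.4569 0.0000; 0.0000 -0.0520]  S=[0.2840 -0.0155; -0.0155 0.2307]  K=[-0.9606 -0.0883; -0.1737 -0.0705]  nu=[0.6505, 1.2586]  x^+=[1.3093, -3.3954]  P^+=[0.3329 0.0580; 0.0580 0.2516]

H_jac[1,0] = 0.0000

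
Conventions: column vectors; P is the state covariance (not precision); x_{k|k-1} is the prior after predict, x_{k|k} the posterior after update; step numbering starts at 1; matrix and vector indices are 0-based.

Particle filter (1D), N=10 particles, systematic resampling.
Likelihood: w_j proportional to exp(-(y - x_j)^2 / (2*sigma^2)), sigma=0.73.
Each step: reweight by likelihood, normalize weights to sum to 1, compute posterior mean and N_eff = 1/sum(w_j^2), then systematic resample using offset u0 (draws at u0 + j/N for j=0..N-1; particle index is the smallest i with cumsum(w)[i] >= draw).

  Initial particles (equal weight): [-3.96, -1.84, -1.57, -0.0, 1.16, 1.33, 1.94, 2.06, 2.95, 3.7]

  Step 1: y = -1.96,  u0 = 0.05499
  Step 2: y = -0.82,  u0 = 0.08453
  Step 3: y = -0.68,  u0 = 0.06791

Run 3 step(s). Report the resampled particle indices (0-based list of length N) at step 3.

resampled_idx = [0, 2, 3, 4, 5, 6, 7, 8, 8, 9]

step 1: w=[0.0123, 0.5181, 0.4553, 0.0143, 0.0001, 0.0000, 0.0000, 0.0000, 0.0000, 0.0000]  mean=-1.7167  Neff=2.1008  idx=[1, 1, 1, 1, 1, 2, 2, 2, 2, 2]
step 2: w=[0.0779, 0.0779, 0.0779, 0.0779, 0.0779, 0.1221, 0.1221, 0.1221, 0.1221, 0.1221]  mean=-1.6752  Neff=9.5363  idx=[1, 2, 3, 4, 5, 6, 7, 8, 9, 9]
step 3: w=[0.0710, 0.0710, 0.0710, 0.0710, 0.1193, 0.1193, 0.1193, 0.1193, 0.1193, 0.1193]  mean=-1.6467  Neff=9.4689  idx=[0, 2, 3, 4, 5, 6, 7, 8, 8, 9]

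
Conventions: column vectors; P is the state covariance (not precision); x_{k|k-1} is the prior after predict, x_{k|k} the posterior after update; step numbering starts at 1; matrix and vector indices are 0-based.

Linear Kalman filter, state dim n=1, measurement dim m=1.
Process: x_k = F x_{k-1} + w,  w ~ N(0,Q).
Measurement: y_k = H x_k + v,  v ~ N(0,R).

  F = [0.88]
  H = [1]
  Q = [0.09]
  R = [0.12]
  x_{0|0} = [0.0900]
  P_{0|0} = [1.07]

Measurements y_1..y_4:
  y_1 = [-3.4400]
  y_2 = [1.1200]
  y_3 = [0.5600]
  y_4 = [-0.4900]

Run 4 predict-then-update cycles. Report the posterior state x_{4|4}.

step 1: x^-=[0.0792]  P^-=[0.9186]  S=[1.0386]  K=[0.8845]  nu=[-3.5192]  x^+=[-3.0334]  P^+=[0.1061]
step 2: x^-=[-2.6694]  P^-=[0.1722]  S=[0.2922]  K=[0.5893]  nu=[3.7894]  x^+=[-0.4363]  P^+=[0.0707]
step 3: x^-=[-0.3839]  P^-=[0.1448]  S=[0.2648]  K=[0.5468]  nu=[0.9439]  x^+=[0.1322]  P^+=[0.0656]
step 4: x^-=[0.1163]  P^-=[0.1408]  S=[0.2608]  K=[0.5399]  nu=[-0.6063]  x^+=[-0.2110]  P^+=[0.0648]

x_post = [-0.2110]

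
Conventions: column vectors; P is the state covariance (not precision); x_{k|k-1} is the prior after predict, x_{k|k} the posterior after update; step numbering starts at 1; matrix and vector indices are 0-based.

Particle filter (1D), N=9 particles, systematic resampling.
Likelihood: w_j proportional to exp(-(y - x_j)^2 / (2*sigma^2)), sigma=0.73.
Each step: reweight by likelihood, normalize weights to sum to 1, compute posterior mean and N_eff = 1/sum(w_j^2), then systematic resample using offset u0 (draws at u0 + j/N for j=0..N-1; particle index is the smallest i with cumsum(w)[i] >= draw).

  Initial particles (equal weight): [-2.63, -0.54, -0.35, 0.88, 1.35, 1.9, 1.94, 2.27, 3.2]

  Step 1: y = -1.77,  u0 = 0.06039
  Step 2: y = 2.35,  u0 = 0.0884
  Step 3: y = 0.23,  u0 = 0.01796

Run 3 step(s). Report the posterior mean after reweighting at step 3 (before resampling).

post_mean = -0.3848

step 1: w=[0.5590, 0.2706, 0.1687, 0.0015, 0.0001, 0.0000, 0.0000, 0.0000, 0.0000]  mean=-1.6739  Neff=2.4143  idx=[0, 0, 0, 0, 0, 1, 1, 2, 2]
step 2: w=[0.0000, 0.0000, 0.0000, 0.0000, 0.0000, 0.1348, 0.1348, 0.3652, 0.3652]  mean=-0.4012  Neff=3.2995  idx=[5, 6, 7, 7, 7, 8, 8, 8, 8]
step 3: w=[0.0917, 0.0917, 0.1167, 0.1167, 0.1167, 0.1167, 0.1167, 0.1167, 0.1167]  mean=-0.3848  Neff=8.9222  idx=[0, 1, 2, 3, 4, 5, 6, 7, 8]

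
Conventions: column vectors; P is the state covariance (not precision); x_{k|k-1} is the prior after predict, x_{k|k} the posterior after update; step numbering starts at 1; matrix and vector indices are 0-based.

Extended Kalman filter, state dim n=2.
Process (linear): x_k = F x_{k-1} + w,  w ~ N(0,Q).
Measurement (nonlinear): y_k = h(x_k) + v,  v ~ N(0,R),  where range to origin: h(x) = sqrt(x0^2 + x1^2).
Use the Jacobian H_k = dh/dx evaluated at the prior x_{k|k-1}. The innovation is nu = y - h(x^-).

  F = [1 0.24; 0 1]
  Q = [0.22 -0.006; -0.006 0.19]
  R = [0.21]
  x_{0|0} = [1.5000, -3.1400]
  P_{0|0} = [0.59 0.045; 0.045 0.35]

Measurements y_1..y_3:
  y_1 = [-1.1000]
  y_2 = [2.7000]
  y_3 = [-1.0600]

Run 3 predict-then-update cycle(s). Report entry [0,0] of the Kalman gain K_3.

K[0,0] = 0.7525

step 1: x^-=[0.7464, -3.1400]  P^-=[0.8518 0.1230; 0.1230 0.5400]  H_jac=[0.2313 -0.9729]  S=[0.7113]  K=[0.1087; -0.6986]  nu=[-4.3275]  x^+=[0.2760, -0.1169]  P^+=[0.8434 0.1770; 0.1770 0.1929]
step 2: x^-=[0.2480, -0.1169]  P^-=[1.1594 0.2173; 0.2173 0.3829]  H_jac=[0.9045 -0.4264]  S=[1.0606]  K=[0.9014; 0.0314]  nu=[2.4258]  x^+=[2.4348, -0.0408]  P^+=[0.2976 0.1873; 0.1873 0.3818]
step 3: x^-=[2.4250, -0.0408]  P^-=[0.6295 0.2729; 0.2729 0.5718]  H_jac=[0.9999 -0.0168]  S=[0.8303]  K=[0.7525; 0.3171]  nu=[-3.4853]  x^+=[-0.1978, -1.1459]  P^+=[0.1593 0.0748; 0.0748 0.4883]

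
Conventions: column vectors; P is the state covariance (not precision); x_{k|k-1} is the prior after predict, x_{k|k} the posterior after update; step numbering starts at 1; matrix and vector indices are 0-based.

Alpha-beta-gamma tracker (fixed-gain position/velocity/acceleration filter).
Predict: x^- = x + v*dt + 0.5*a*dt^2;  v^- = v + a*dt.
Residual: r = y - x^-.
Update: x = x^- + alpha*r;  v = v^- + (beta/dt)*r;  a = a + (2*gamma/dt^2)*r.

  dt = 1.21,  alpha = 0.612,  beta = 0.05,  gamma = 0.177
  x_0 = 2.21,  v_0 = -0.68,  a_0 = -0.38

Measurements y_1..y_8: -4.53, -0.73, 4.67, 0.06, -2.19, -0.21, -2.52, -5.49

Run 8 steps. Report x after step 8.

x_post = -0.0800

step 1: x_pred=1.1090  r=-5.6390  x^+=-2.3421  v^+=-1.3728  a^+=-1.7434
step 2: x_pred=-5.2795  r=4.5495  x^+=-2.4952  v^+=-3.2944  a^+=-0.6434
step 3: x_pred=-6.9524  r=11.6224  x^+=0.1605  v^+=-3.5927  a^+=2.1667
step 4: x_pred=-2.6005  r=2.6605  x^+=-0.9723  v^+=-0.8610  a^+=2.8100
step 5: x_pred=0.0429  r=-2.2329  x^+=-1.3236  v^+=2.4468  a^+=2.2701
step 6: x_pred=3.2988  r=-3.5088  x^+=1.1514  v^+=5.0486  a^+=1.4217
step 7: x_pred=8.3010  r=-10.8210  x^+=1.6785  v^+=6.3217  a^+=-1.1947
step 8: x_pred=8.4533  r=-13.9433  x^+=-0.0800  v^+=4.3000  a^+=-4.5660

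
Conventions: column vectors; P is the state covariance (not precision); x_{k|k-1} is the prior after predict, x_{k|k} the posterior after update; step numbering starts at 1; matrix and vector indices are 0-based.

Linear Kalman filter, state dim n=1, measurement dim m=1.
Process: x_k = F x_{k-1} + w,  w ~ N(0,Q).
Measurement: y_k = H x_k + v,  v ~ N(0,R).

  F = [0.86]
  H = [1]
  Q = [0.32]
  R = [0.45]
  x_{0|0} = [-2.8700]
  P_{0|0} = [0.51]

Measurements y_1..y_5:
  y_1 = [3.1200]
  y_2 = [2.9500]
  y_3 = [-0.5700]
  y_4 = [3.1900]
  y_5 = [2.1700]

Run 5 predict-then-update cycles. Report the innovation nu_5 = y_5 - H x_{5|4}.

step 1: x^-=[-2.4682]  P^-=[0.6972]  S=[1.1472]  K=[0.6077]  nu=[5.5882]  x^+=[0.9280]  P^+=[0.2735]
step 2: x^-=[0.7981]  P^-=[0.5223]  S=[0.9723]  K=[0.5372]  nu=[2.1519]  x^+=[1.9540]  P^+=[0.2417]
step 3: x^-=[1.6804]  P^-=[0.4988]  S=[0.9488]  K=[0.5257]  nu=[-2.2504]  x^+=[0.4974]  P^+=[0.2366]
step 4: x^-=[0.4277]  P^-=[0.4950]  S=[0.9450]  K=[0.5238]  nu=[2.7623]  x^+=[1.8746]  P^+=[0.2357]
step 5: x^-=[1.6121]  P^-=[0.4943]  S=[0.9443]  K=[0.5235]  nu=[0.5579]  x^+=[1.9042]  P^+=[0.2356]

innov = [0.5579]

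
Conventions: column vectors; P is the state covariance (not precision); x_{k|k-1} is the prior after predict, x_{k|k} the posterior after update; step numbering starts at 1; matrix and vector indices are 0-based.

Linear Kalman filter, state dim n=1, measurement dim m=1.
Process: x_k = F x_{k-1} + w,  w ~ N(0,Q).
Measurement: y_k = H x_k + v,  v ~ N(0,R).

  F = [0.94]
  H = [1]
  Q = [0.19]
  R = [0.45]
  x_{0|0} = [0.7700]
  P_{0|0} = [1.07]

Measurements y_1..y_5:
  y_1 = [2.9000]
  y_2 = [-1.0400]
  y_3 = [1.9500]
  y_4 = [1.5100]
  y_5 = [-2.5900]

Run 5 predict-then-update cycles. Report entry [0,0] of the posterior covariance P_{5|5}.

step 1: x^-=[0.7238]  P^-=[1.1355]  S=[1.5855]  K=[0.7162]  nu=[2.1762]  x^+=[2.2823]  P^+=[0.3223]
step 2: x^-=[2.1454]  P^-=[0.4748]  S=[0.9248]  K=[0.5134]  nu=[-3.1854]  x^+=[0.5100]  P^+=[0.2310]
step 3: x^-=[0.4794]  P^-=[0.3941]  S=[0.8441]  K=[0.4669]  nu=[1.4706]  x^+=[1.1661]  P^+=[0.2101]
step 4: x^-=[1.0961]  P^-=[0.3757]  S=[0.8257]  K=[0.4550]  nu=[0.4139]  x^+=[1.2844]  P^+=[0.2047]
step 5: x^-=[1.2073]  P^-=[0.3709]  S=[0.8209]  K=[0.4518]  nu=[-3.7973]  x^+=[-0.5084]  P^+=[0.2033]

P_post[0,0] = 0.2033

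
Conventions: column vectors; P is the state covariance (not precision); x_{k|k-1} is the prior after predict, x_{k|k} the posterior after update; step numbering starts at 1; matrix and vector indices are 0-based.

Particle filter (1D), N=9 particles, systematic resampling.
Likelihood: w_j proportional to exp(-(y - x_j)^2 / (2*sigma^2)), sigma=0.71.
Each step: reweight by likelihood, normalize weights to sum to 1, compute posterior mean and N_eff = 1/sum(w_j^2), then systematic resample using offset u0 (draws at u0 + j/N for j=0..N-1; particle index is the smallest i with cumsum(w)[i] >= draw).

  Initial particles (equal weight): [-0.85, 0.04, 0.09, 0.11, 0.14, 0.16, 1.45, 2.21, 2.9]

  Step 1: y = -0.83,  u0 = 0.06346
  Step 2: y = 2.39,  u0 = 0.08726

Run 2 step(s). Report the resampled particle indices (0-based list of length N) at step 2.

step 1: w=[0.3227, 0.1524, 0.1395, 0.1344, 0.1270, 0.1221, 0.0019, 0.0000, 0.0000]  mean=-0.2008  Neff=5.1036  idx=[0, 0, 0, 1, 2, 3, 3, 4, 5]
step 2: w=[0.0009, 0.0009, 0.0009, 0.1199, 0.1510, 0.1653, 0.1653, 0.1892, 0.2068]  mean=0.1121  Neff=5.8699  idx=[3, 4, 5, 5, 6, 7, 7, 8, 8]

resampled_idx = [3, 4, 5, 5, 6, 7, 7, 8, 8]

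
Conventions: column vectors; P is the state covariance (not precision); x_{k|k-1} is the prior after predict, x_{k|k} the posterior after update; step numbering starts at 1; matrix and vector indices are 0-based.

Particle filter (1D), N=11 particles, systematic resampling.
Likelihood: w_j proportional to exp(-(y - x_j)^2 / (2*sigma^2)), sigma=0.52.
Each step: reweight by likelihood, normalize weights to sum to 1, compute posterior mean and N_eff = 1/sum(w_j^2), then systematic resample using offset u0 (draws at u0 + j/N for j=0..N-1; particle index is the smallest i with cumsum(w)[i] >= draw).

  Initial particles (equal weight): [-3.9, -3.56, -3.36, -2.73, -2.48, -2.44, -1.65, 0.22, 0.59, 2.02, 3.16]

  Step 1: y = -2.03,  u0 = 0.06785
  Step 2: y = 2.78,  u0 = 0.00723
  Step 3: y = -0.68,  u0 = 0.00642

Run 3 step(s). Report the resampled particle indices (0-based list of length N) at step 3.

resampled_idx = [0, 1, 2, 3, 4, 5, 6, 7, 8, 9, 10]

step 1: w=[0.0006, 0.0050, 0.0144, 0.1529, 0.2602, 0.2773, 0.2897, 0.0000, 0.0000, 0.0000, 0.0000]  mean=-2.2855  Neff=3.9668  idx=[3, 3, 4, 4, 4, 5, 5, 5, 6, 6, 6]
step 2: w=[0.0000, 0.0000, 0.0000, 0.0000, 0.0000, 0.0000, 0.0000, 0.0000, 0.3333, 0.3333, 0.3333]  mean=-1.6500  Neff=3.0000  idx=[8, 8, 8, 8, 9, 9, 9, 9, 10, 10, 10]
step 3: w=[0.0909, 0.0909, 0.0909, 0.0909, 0.0909, 0.0909, 0.0909, 0.0909, 0.0909, 0.0909, 0.0909]  mean=-1.6500  Neff=11.0000  idx=[0, 1, 2, 3, 4, 5, 6, 7, 8, 9, 10]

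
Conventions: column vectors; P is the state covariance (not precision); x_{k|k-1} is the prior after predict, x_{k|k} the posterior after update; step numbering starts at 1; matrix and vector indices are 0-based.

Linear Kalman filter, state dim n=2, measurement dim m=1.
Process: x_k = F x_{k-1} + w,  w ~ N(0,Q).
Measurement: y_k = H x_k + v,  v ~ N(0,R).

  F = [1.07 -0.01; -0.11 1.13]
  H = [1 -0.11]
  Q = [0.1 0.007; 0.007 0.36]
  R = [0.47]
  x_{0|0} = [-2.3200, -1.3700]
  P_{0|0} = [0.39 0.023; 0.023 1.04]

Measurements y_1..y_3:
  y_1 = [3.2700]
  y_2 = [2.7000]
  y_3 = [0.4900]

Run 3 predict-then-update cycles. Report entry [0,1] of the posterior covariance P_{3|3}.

step 1: x^-=[-2.4687, -1.2929]  P^-=[0.5461 -0.0228; -0.0228 1.6870]  S=[1.0416]  K=[0.5267; -0.2001]  nu=[5.5965]  x^+=[0.4792, -2.4126]  P^+=[0.2571 0.0869; 0.0869 1.6453]
step 2: x^-=[0.5369, -2.7790]  P^-=[0.3927 0.0634; 0.0634 2.4424]  S=[0.8783]  K=[0.4392; -0.2337]  nu=[1.8574]  x^+=[1.3526, -3.2131]  P^+=[0.2233 0.1535; 0.1535 2.3944]
step 3: x^-=[1.4794, -3.7796]  P^-=[0.3526 0.1395; 0.1395 3.3819]  S=[0.8328]  K=[0.4050; -0.2792]  nu=[-1.4052]  x^+=[0.9104, -3.3872]  P^+=[0.2160 0.2336; 0.2336 3.3170]

P_post[0,1] = 0.2336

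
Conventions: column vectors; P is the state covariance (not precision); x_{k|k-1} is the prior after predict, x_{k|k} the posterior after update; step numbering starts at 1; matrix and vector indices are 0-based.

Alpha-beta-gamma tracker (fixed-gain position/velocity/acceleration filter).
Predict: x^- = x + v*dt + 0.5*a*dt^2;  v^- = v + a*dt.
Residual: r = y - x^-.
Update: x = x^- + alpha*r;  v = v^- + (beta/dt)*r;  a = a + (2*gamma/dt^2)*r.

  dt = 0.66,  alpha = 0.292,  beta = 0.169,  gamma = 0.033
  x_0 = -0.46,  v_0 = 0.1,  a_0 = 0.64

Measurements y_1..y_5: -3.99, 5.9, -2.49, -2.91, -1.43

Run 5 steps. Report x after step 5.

step 1: x_pred=-0.2546  r=-3.7354  x^+=-1.3453  v^+=-0.4341  a^+=0.0740
step 2: x_pred=-1.6157  r=7.5157  x^+=0.5789  v^+=1.5393  a^+=1.2128
step 3: x_pred=1.8589  r=-4.3489  x^+=0.5890  v^+=1.2261  a^+=0.5538
step 4: x_pred=1.5189  r=-4.4289  x^+=0.2257  v^+=0.4576  a^+=-0.1172
step 5: x_pred=0.5021  r=-1.9321  x^+=-0.0621  v^+=-0.1145  a^+=-0.4099

x_post = -0.0621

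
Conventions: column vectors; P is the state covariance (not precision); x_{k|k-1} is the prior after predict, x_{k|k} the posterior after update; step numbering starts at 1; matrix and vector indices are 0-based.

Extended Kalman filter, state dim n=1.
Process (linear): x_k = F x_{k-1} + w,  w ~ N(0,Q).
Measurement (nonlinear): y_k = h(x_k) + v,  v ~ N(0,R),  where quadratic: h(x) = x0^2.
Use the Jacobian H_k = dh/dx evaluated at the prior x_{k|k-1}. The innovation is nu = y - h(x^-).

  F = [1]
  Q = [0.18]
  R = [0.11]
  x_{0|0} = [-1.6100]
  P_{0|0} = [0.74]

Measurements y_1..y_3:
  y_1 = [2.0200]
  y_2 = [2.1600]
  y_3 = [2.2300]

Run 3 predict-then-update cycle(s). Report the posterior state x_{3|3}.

x_post = [-1.4919]

step 1: x^-=[-1.6100]  P^-=[0.9200]  H_jac=[-3.2200]  S=[9.6489]  K=[-0.3070]  nu=[-0.5721]  x^+=[-1.4344]  P^+=[0.0105]
step 2: x^-=[-1.4344]  P^-=[0.1905]  H_jac=[-2.8687]  S=[1.6776]  K=[-0.3257]  nu=[0.1026]  x^+=[-1.4678]  P^+=[0.0125]
step 3: x^-=[-1.4678]  P^-=[0.1925]  H_jac=[-2.9356]  S=[1.7688]  K=[-0.3195]  nu=[0.0756]  x^+=[-1.4919]  P^+=[0.0120]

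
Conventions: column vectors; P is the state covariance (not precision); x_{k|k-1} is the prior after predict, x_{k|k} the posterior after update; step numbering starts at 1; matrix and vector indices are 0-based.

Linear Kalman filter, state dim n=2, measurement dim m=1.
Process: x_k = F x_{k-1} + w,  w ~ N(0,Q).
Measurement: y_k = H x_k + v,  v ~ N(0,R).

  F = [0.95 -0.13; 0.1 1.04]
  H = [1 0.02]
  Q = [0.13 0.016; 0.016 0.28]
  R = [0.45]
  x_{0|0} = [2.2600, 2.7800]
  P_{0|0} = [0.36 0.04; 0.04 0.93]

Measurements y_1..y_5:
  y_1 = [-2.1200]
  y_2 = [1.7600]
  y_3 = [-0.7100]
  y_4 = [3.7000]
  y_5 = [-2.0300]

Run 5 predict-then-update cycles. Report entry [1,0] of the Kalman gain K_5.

K[1,0] = -0.5230

step 1: x^-=[1.7856, 3.1172]  P^-=[0.4607 -0.0365; -0.0365 1.2978]  S=[0.9098]  K=[0.5056; -0.0116]  nu=[-3.9679]  x^+=[-0.2207, 3.1633]  P^+=[0.2282 -0.0312; -0.0312 1.2977]
step 2: x^-=[-0.6209, 3.2678]  P^-=[0.3655 -0.1682; -0.1682 1.6794]  S=[0.8095]  K=[0.4474; -0.1663]  nu=[2.3155]  x^+=[0.4151, 2.8828]  P^+=[0.2035 -0.1080; -0.1080 1.6570]
step 3: x^-=[0.0196, 3.0396]  P^-=[0.3683 -0.2940; -0.2940 2.0518]  S=[0.8074]  K=[0.4489; -0.3133]  nu=[-0.7904]  x^+=[-0.3352, 3.2872]  P^+=[0.2056 -0.1804; -0.1804 1.9726]
step 4: x^-=[-0.7458, 3.3852]  P^-=[0.3935 -0.4071; -0.4071 2.3780]  S=[0.8281]  K=[0.4653; -0.4341]  nu=[4.3781]  x^+=[1.2913, 1.4847]  P^+=[0.2142 -0.2398; -0.2398 2.2220]
step 5: x^-=[1.0337, 1.6732]  P^-=[0.4201 -0.4979; -0.4979 2.6356]  S=[0.8512]  K=[0.4818; -0.5230]  nu=[-3.0972]  x^+=[-0.4585, 3.2929]  P^+=[0.2225 -0.2834; -0.2834 2.4028]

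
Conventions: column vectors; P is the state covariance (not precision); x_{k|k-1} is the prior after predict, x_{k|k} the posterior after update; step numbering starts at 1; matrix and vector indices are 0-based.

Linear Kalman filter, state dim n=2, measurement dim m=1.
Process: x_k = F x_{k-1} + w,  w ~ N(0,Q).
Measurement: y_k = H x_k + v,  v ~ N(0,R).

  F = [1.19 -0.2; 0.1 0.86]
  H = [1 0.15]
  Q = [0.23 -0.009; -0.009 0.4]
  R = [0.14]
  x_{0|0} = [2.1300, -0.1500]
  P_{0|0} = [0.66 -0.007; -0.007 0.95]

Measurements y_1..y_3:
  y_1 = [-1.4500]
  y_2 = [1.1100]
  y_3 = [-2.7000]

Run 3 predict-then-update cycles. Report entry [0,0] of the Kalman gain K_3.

step 1: x^-=[2.5647, 0.0840]  P^-=[1.2060 -0.1009; -0.1009 1.1080]  S=[1.3406]  K=[0.8883; 0.0487]  nu=[-4.0273]  x^+=[-1.0126, -0.1122]  P^+=[0.1482 -0.1589; -0.1589 1.1048]
step 2: x^-=[-1.1825, -0.1978]  P^-=[0.5597 -0.3408; -0.3408 1.1913]  S=[0.6242]  K=[0.8147; -0.2598]  nu=[2.3222]  x^+=[0.7093, -0.8010]  P^+=[0.1454 -0.2087; -0.2087 1.1492]
step 3: x^-=[1.0043, -0.6179]  P^-=[0.5812 -0.3988; -0.3988 1.2155]  S=[0.6289]  K=[0.8290; -0.3442]  nu=[-3.6116]  x^+=[-1.9898, 0.6254]  P^+=[0.1490 -0.2193; -0.2193 1.1410]

K[0,0] = 0.8290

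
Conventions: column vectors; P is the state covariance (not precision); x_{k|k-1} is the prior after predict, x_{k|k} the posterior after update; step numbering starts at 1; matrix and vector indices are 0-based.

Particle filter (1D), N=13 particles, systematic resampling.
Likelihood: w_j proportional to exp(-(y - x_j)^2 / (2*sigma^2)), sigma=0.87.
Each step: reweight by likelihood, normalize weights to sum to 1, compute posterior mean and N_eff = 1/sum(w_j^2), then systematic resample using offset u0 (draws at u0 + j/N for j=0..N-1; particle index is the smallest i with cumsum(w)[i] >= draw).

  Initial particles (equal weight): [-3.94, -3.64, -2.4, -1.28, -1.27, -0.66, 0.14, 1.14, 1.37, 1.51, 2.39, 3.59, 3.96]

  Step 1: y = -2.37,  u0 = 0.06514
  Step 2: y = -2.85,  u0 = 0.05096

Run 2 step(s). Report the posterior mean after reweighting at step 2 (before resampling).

step 1: w=[0.0753, 0.1322, 0.3834, 0.1750, 0.1725, 0.0556, 0.0060, 0.0001, 0.0000, 0.0000, 0.0000, 0.0000, 0.0000]  mean=-2.1764  Neff=4.2810  idx=[0, 1, 2, 2, 2, 2, 2, 3, 3, 3, 4, 4, 5]
step 2: w=[0.0701, 0.1017, 0.1344, 0.1344, 0.1344, 0.1344, 0.1344, 0.0302, 0.0302, 0.0302, 0.0295, 0.0295, 0.0065]  mean=-2.4548  Neff=9.0798  idx=[0, 1, 2, 2, 3, 3, 4, 5, 5, 6, 6, 8, 11]

post_mean = -2.4548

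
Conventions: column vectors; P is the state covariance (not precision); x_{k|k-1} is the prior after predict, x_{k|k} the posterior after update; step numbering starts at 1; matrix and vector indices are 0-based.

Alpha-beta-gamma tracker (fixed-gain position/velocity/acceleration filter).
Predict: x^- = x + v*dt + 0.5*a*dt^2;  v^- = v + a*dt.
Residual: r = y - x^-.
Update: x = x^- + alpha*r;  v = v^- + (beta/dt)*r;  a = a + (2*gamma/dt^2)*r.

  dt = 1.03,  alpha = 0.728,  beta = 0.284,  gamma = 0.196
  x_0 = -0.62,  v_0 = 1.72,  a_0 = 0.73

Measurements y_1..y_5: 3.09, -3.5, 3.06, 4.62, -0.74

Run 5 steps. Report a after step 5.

step 1: x_pred=1.5388  r=1.5512  x^+=2.6681  v^+=2.8996  a^+=1.3032
step 2: x_pred=6.3459  r=-9.8459  x^+=-0.8219  v^+=1.5271  a^+=-2.3349
step 3: x_pred=-0.4876  r=3.5476  x^+=2.0951  v^+=0.1003  a^+=-1.0241
step 4: x_pred=1.6551  r=2.9649  x^+=3.8136  v^+=-0.1370  a^+=0.0714
step 5: x_pred=3.7103  r=-4.4503  x^+=0.4705  v^+=-1.2905  a^+=-1.5729

a_post = -1.5729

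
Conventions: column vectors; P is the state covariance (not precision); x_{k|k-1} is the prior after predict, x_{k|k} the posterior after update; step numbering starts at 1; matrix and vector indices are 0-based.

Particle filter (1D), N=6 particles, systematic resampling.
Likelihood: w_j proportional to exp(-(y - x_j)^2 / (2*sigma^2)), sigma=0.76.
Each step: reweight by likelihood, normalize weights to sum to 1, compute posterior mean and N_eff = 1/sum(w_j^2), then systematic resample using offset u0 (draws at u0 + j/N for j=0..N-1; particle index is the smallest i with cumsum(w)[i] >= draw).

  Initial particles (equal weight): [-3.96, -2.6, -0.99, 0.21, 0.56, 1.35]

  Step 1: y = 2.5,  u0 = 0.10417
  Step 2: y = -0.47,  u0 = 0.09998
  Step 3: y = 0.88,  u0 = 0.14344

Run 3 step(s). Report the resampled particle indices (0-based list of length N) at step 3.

resampled_idx = [0, 1, 2, 3, 4, 5]

step 1: w=[0.0000, 0.0000, 0.0001, 0.0291, 0.1047, 0.8662]  mean=1.2340  Neff=1.3122  idx=[4, 5, 5, 5, 5, 5]
step 2: w=[0.5841, 0.0832, 0.0832, 0.0832, 0.0832, 0.0832]  mean=0.8886  Neff=2.6613  idx=[0, 0, 0, 1, 3, 5]
step 3: w=[0.1752, 0.1752, 0.1752, 0.1581, 0.1581, 0.1581]  mean=0.9348  Neff=5.9843  idx=[0, 1, 2, 3, 4, 5]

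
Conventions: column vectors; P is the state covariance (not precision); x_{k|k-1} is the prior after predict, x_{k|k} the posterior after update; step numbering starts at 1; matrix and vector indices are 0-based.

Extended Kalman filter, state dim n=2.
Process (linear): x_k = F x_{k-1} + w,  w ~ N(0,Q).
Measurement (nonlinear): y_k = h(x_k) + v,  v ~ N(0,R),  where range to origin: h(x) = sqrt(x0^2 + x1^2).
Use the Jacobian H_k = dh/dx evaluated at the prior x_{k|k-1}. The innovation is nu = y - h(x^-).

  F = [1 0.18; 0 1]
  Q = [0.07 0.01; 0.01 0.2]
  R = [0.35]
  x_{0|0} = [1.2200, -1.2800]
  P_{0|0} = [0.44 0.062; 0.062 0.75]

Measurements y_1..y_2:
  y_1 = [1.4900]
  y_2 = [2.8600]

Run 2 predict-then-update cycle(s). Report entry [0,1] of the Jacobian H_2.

H_jac[0,1] = -0.8470

step 1: x^-=[0.9896, -1.2800]  P^-=[0.5566 0.2070; 0.2070 0.9500]  H_jac=[0.6116 -0.7911]  S=[0.9525]  K=[0.1855; -0.6561]  nu=[-0.1279]  x^+=[0.9659, -1.1961]  P^+=[0.5238 0.3229; 0.3229 0.5399]
step 2: x^-=[0.7506, -1.1961]  P^-=[0.7276 0.4301; 0.4301 0.7399]  H_jac=[0.5315 -0.8470]  S=[0.6991]  K=[0.0321; -0.5694]  nu=[1.4479]  x^+=[0.7970, -2.0206]  P^+=[0.7269 0.4429; 0.4429 0.5132]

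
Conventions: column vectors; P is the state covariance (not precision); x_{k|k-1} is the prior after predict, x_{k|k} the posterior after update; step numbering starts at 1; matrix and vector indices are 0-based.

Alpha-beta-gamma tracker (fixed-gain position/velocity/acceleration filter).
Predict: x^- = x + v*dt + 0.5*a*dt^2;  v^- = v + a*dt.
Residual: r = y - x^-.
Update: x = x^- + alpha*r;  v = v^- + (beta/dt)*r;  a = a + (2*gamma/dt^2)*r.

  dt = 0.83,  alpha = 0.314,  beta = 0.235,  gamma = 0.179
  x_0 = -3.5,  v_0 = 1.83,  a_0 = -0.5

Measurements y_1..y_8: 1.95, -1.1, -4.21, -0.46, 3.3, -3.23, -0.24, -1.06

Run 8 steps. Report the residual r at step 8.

resid = 5.1328

step 1: x_pred=-2.1533  r=4.1033  x^+=-0.8649  v^+=2.5768  a^+=1.6324
step 2: x_pred=1.8361  r=-2.9361  x^+=0.9142  v^+=3.1003  a^+=0.1066
step 3: x_pred=3.5242  r=-7.7342  x^+=1.0956  v^+=0.9990  a^+=-3.9126
step 4: x_pred=0.5771  r=-1.0371  x^+=0.2514  v^+=-2.5421  a^+=-4.4516
step 5: x_pred=-3.3919  r=6.6919  x^+=-1.2906  v^+=-4.3423  a^+=-0.9740
step 6: x_pred=-5.2302  r=2.0002  x^+=-4.6021  v^+=-4.5844  a^+=0.0654
step 7: x_pred=-8.3847  r=8.1447  x^+=-5.8272  v^+=-2.2241  a^+=4.2979
step 8: x_pred=-6.1928  r=5.1328  x^+=-4.5811  v^+=2.7965  a^+=6.9653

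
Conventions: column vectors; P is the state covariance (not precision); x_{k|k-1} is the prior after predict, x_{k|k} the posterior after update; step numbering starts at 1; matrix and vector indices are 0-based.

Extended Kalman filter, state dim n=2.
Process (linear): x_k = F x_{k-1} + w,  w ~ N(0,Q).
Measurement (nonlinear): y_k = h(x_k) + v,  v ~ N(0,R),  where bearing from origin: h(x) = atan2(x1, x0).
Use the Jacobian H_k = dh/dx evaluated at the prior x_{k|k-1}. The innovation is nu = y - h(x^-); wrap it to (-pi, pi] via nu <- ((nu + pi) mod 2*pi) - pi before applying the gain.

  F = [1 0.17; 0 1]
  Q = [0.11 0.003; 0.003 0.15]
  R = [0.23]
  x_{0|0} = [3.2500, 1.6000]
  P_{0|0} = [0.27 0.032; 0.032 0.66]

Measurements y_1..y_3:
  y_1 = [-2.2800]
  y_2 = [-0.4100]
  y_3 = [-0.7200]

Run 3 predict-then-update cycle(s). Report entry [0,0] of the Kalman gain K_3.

step 1: x^-=[3.5220, 1.6000]  P^-=[0.4100 0.1472; 0.1472 0.8100]  H_jac=[-0.1069 0.2354]  S=[0.2721]  K=[-0.0338; 0.6427]  nu=[-2.7064]  x^+=[3.6134, -0.1393]  P^+=[0.4096 0.1531; 0.1531 0.6976]
step 2: x^-=[3.5897, -0.1393]  P^-=[0.5919 0.2747; 0.2747 0.8476]  H_jac=[0.0108 0.2782]  S=[0.2973]  K=[0.2785; 0.8030]  nu=[-0.3712]  x^+=[3.4863, -0.4374]  P^+=[0.5688 0.2082; 0.2082 0.6559]
step 3: x^-=[3.4119, -0.4374]  P^-=[0.7685 0.3227; 0.3227 0.8059]  H_jac=[0.0370 0.2883]  S=[0.3049]  K=[0.3983; 0.8012]  nu=[-0.5925]  x^+=[3.1759, -0.9121]  P^+=[0.7202 0.2254; 0.2254 0.6102]

K[0,0] = 0.3983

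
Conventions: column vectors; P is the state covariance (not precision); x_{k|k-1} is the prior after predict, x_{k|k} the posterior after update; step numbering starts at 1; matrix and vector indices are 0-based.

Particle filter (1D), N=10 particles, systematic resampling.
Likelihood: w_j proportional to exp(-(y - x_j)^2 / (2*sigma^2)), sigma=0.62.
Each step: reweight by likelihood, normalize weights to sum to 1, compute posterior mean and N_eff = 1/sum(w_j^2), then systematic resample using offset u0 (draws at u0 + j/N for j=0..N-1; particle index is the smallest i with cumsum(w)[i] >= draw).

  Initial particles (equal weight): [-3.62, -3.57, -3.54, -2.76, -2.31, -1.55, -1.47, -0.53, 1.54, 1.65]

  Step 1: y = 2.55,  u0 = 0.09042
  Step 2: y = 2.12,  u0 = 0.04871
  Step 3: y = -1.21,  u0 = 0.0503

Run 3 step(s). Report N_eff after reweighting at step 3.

step 1: w=[0.0000, 0.0000, 0.0000, 0.0000, 0.0000, 0.0000, 0.0000, 0.0000, 0.4321, 0.5679]  mean=1.6025  Neff=1.9638  idx=[8, 8, 8, 8, 9, 9, 9, 9, 9, 9]
step 2: w=[0.0911, 0.0911, 0.0911, 0.0911, 0.1059, 0.1059, 0.1059, 0.1059, 0.1059, 0.1059]  mean=1.6099  Neff=9.9479  idx=[0, 1, 2, 3, 4, 5, 6, 7, 8, 9]
step 3: w=[0.1495, 0.1495, 0.1495, 0.1495, 0.0670, 0.0670, 0.0670, 0.0670, 0.0670, 0.0670]  mean=1.5842  Neff=8.5956  idx=[0, 1, 1, 2, 3, 3, 4, 6, 7, 9]

N_eff = 8.5956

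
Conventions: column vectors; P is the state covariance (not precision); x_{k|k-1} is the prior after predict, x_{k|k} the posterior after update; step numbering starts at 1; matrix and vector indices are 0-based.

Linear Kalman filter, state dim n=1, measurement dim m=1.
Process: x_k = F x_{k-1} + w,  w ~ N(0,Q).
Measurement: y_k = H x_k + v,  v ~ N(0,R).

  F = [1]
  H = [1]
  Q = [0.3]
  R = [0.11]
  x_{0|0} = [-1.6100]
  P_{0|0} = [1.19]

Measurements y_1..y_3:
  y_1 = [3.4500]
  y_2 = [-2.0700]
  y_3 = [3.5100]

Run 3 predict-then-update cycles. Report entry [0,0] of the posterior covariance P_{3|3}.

step 1: x^-=[-1.6100]  P^-=[1.4900]  S=[1.6000]  K=[0.9313]  nu=[5.0600]  x^+=[3.1021]  P^+=[0.1024]
step 2: x^-=[3.1021]  P^-=[0.4024]  S=[0.5124]  K=[0.7853]  nu=[-5.1721]  x^+=[-0.9597]  P^+=[0.0864]
step 3: x^-=[-0.9597]  P^-=[0.3864]  S=[0.4964]  K=[0.7784]  nu=[4.4697]  x^+=[2.5195]  P^+=[0.0856]

P_post[0,0] = 0.0856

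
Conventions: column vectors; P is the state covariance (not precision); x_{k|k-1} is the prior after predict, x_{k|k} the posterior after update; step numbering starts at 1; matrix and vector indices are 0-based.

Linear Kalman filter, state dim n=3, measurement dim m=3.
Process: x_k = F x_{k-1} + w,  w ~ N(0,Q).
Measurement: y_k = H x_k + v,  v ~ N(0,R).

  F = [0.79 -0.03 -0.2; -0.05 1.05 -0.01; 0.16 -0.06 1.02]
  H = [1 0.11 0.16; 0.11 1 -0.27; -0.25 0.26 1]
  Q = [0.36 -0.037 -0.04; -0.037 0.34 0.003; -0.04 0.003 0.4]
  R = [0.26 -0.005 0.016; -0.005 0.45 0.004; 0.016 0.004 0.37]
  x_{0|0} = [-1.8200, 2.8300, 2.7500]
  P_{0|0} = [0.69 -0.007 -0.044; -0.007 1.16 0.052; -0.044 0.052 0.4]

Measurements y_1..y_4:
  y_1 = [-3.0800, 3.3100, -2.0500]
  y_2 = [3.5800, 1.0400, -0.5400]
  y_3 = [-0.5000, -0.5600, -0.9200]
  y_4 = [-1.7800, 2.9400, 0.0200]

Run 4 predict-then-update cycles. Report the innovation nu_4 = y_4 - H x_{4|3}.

innov = [-2.0561, 2.5519, 0.7367]

step 1: x^-=[-2.0727, 3.0350, 2.3440]  P^-=[0.8225 -0.1168 -0.0669; -0.1168 1.6203 -0.0228; -0.0669 -0.0228 0.8174]  S=[1.0751 0.1241 -0.1074; 0.1241 2.1304 0.1747; -0.1074 0.1747 1.3851]  K=[0.7312 -0.0335 -0.1578; -0.0103 0.7404 0.2146; 0.1406 -0.1777 0.6312]  nu=[-1.7162, 1.1359, -5.7013]  x^+=[-2.4661, 2.6705, -1.6981]  P^+=[0.1902 -0.0375 0.0105; -0.0375 0.3344 -0.0141; 0.0105 -0.0141 0.2414]
step 2: x^-=[-1.6887, 2.9443, -2.2869]  P^-=[0.4870 -0.0827 -0.0543; -0.0827 0.7134 -0.0442; -0.0543 -0.0442 0.6631]  S=[0.7355 0.0226 -0.0573; 0.0226 1.2265 -0.0353; -0.0573 -0.0353 1.1267]  K=[0.6276 -0.0275 -0.1443; -0.0209 0.5890 0.1612; 0.1152 -0.1719 0.5909]  nu=[5.3108, -2.3360, 0.5592]  x^+=[1.6278, 1.5474, -0.9432]  P^+=[0.1636 -0.0325 0.0059; -0.0325 0.2652 -0.0154; 0.0059 -0.0154 0.2253]
step 3: x^-=[1.4282, 1.5528, -0.7945]  P^-=[0.4709 -0.0751 -0.0582; -0.0751 0.6366 -0.0397; -0.0582 -0.0397 0.6439]  S=[0.7185 0.0225 -0.0599; 0.0225 1.1476 -0.0479; -0.0599 -0.0479 1.1046]  K=[0.6196 -0.0248 -0.1445; -0.0207 0.5637 0.1542; 0.1104 -0.1694 0.5854]  nu=[-1.9719, -2.4844, -0.1722]  x^+=[0.2929, 0.1667, -0.6920]  P^+=[0.1616 -0.0313 0.0049; -0.0313 0.2538 -0.0148; 0.0049 -0.0148 0.2228]
step 4: x^-=[0.3648, 0.1673, -0.6690]  P^-=[0.4697 -0.0738 -0.0589; -0.0738 0.6239 -0.0381; -0.0589 -0.0381 0.6408]  S=[0.7173 0.0228 -0.0605; 0.0228 1.1341 -0.0492; -0.0605 -0.0492 1.1016]  K=[0.6190 -0.0242 -0.1445; -0.0206 0.5591 0.1533; 0.1097 -0.1687 0.5846]  nu=[-2.0561, 2.5519, 0.7367]  x^+=[-1.0763, 1.7493, -0.8943]  P^+=[0.1614 -0.0311 0.0047; -0.0311 0.2518 -0.0146; 0.0047 -0.0146 0.2224]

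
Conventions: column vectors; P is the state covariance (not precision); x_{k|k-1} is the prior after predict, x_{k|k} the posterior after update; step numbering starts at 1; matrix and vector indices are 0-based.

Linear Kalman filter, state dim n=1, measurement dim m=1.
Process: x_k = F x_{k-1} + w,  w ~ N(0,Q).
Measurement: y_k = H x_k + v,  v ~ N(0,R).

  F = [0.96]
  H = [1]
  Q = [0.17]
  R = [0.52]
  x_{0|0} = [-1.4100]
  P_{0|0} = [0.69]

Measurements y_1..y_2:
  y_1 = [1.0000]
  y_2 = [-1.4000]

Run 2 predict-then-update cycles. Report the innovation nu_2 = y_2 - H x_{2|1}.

innov = [-1.4739]

step 1: x^-=[-1.3536]  P^-=[0.8059]  S=[1.3259]  K=[0.6078]  nu=[2.3536]  x^+=[0.0770]  P^+=[0.3161]
step 2: x^-=[0.0739]  P^-=[0.4613]  S=[0.9813]  K=[0.4701]  nu=[-1.4739]  x^+=[-0.6190]  P^+=[0.2444]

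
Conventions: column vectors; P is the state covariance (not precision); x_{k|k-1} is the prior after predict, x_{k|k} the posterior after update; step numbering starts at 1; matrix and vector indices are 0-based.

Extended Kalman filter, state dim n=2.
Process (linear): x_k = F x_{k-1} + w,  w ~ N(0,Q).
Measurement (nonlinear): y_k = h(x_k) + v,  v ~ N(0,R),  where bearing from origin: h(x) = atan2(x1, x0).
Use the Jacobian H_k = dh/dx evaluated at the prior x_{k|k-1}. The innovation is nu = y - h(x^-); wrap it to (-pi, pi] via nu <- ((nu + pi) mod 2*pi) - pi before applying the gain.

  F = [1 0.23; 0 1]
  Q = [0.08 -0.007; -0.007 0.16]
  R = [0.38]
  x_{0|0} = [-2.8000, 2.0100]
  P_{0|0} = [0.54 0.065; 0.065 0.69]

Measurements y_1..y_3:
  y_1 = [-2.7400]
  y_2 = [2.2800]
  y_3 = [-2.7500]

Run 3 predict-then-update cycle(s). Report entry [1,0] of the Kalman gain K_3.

K[1,0] = -0.5891

step 1: x^-=[-2.3377, 2.0100]  P^-=[0.6864 0.2167; 0.2167 0.8500]  H_jac=[-0.2115 -0.2459]  S=[0.4847]  K=[-0.4095; -0.5259]  nu=[1.1118]  x^+=[-2.7929, 1.4253]  P^+=[0.6051 0.1123; 0.1123 0.7160]
step 2: x^-=[-2.4651, 1.4253]  P^-=[0.7747 0.2700; 0.2700 0.8760]  H_jac=[-0.1758 -0.3040]  S=[0.5138]  K=[-0.4248; -0.6107]  nu=[-0.3374]  x^+=[-2.3218, 1.6314]  P^+=[0.6820 0.1367; 0.1367 0.6843]
step 3: x^-=[-1.9466, 1.6314]  P^-=[0.8610 0.2871; 0.2871 0.8443]  H_jac=[-0.2529 -0.3018]  S=[0.5558]  K=[-0.5477; -0.5891]  nu=[1.0891]  x^+=[-2.5431, 0.9898]  P^+=[0.6943 0.1078; 0.1078 0.6515]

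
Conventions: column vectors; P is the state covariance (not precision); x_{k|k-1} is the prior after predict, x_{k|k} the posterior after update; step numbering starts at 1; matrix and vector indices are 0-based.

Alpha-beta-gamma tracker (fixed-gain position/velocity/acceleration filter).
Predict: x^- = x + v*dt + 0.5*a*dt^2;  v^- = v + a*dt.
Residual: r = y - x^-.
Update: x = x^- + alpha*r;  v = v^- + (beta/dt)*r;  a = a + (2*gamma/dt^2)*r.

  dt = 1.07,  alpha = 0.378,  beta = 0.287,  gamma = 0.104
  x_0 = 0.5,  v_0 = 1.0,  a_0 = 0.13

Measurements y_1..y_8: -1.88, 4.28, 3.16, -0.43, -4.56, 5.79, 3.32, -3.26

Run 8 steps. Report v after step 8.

v_post = -0.3204

step 1: x_pred=1.6444  r=-3.5244  x^+=0.3122  v^+=0.1938  a^+=-0.5103
step 2: x_pred=0.2274  r=4.0526  x^+=1.7593  v^+=0.7348  a^+=0.2260
step 3: x_pred=2.6748  r=0.4852  x^+=2.8582  v^+=1.1067  a^+=0.3141
step 4: x_pred=4.2222  r=-4.6522  x^+=2.4636  v^+=0.1949  a^+=-0.5311
step 5: x_pred=2.3682  r=-6.9282  x^+=-0.2507  v^+=-2.2316  a^+=-1.7898
step 6: x_pred=-3.6630  r=9.4530  x^+=-0.0898  v^+=-1.6111  a^+=-0.0724
step 7: x_pred=-1.8551  r=5.1751  x^+=0.1011  v^+=-0.3005  a^+=0.8678
step 8: x_pred=0.2763  r=-3.5363  x^+=-1.0604  v^+=-0.3204  a^+=0.2254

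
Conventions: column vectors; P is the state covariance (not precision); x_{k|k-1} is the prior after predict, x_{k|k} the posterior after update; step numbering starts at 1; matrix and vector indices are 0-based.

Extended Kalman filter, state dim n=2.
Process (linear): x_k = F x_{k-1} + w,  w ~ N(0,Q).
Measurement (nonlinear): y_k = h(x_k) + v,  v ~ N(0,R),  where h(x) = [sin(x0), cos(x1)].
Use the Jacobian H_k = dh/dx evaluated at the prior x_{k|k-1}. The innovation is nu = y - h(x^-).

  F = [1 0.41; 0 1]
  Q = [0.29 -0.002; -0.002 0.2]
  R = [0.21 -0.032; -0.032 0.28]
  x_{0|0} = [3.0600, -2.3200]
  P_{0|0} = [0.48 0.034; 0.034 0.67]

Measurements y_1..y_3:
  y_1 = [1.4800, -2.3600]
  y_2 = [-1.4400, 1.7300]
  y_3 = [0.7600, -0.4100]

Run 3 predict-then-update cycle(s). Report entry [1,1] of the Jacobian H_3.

step 1: x^-=[2.1088, -2.3200]  P^-=[0.9105 0.3067; 0.3067 0.8700]  H_jac=[-0.5124 0.0000; 0.0000 0.7322]  S=[0.4491 -0.1471; -0.1471 0.7465]  K=[-1.0053 0.1028; -0.0753 0.8386]  nu=[0.6213, -1.6789]  x^+=[1.3117, -3.7747]  P^+=[0.4184 0.0832; 0.0832 0.3240]
step 2: x^-=[-0.2359, -3.7747]  P^-=[0.8311 0.2141; 0.2141 0.5240]  H_jac=[0.9723 0.0000; 0.0000 -0.5917]  S=[0.9957 -0.1551; -0.1551 0.4634]  K=[0.8113 -0.0017; 0.1106 -0.6319]  nu=[-1.2062, 2.5362]  x^+=[-1.2189, -5.5108]  P^+=[0.1753 0.0447; 0.0447 0.3050]
step 3: x^-=[-3.4783, -5.5108]  P^-=[0.5532 0.1677; 0.1677 0.5050]  H_jac=[-0.9439 0.0000; 0.0000 -0.6978]  S=[0.7028 0.0785; 0.0785 0.5260]  K=[-0.7302 -0.1136; -0.1530 -0.6473]  nu=[0.4296, -1.1262]  x^+=[-3.6641, -4.8475]  P^+=[0.1586 0.0121; 0.0121 0.2527]

H_jac[1,1] = -0.6978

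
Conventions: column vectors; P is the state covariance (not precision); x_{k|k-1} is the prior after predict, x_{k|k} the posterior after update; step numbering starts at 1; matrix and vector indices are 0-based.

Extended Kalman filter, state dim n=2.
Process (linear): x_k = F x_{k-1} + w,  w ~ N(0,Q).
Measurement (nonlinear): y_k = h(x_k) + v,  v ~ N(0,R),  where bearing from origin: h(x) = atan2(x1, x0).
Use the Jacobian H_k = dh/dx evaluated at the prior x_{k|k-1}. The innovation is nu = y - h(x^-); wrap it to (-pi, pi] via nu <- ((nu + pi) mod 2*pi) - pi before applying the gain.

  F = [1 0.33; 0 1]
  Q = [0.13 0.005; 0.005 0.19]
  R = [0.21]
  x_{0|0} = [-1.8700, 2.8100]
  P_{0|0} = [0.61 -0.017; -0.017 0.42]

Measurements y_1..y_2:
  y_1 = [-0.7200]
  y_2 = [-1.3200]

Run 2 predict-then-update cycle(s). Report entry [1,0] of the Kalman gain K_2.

step 1: x^-=[-0.9427, 2.8100]  P^-=[0.7745 0.1266; 0.1266 0.6100]  H_jac=[-0.3199 -0.1073]  S=[0.3050]  K=[-0.8569; -0.3474]  nu=[-2.6145]  x^+=[1.2977, 3.7184]  P^+=[0.5506 0.0358; 0.0358 0.5732]
step 2: x^-=[2.5248, 3.7184]  P^-=[0.7666 0.2300; 0.2300 0.7632]  H_jac=[-0.1841 0.1250]  S=[0.2373]  K=[-0.4735; 0.2236]  nu=[-2.2943]  x^+=[3.6112, 3.2054]  P^+=[0.7134 0.2551; 0.2551 0.7513]

K[1,0] = 0.2236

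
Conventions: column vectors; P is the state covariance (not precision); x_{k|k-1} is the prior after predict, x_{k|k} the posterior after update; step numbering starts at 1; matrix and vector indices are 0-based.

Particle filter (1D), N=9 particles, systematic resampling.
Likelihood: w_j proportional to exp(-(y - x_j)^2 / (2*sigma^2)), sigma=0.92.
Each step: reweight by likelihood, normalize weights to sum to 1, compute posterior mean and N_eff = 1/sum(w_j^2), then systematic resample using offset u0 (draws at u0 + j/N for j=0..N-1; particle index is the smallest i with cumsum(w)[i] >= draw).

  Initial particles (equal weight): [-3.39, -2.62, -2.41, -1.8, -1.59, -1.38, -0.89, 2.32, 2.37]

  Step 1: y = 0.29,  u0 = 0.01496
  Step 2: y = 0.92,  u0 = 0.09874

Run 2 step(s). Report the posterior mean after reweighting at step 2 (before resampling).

step 1: w=[0.0003, 0.0066, 0.0133, 0.0745, 0.1218, 0.1892, 0.4318, 0.0862, 0.0763]  mean=-0.6428  Neff=3.9042  idx=[2, 4, 5, 5, 6, 6, 6, 6, 7]
step 2: w=[0.0014, 0.0241, 0.0437, 0.0437, 0.1436, 0.1436, 0.1436, 0.1436, 0.3125]  mean=0.0514  Neff=5.4168  idx=[3, 4, 5, 6, 6, 7, 8, 8, 8]

post_mean = 0.0514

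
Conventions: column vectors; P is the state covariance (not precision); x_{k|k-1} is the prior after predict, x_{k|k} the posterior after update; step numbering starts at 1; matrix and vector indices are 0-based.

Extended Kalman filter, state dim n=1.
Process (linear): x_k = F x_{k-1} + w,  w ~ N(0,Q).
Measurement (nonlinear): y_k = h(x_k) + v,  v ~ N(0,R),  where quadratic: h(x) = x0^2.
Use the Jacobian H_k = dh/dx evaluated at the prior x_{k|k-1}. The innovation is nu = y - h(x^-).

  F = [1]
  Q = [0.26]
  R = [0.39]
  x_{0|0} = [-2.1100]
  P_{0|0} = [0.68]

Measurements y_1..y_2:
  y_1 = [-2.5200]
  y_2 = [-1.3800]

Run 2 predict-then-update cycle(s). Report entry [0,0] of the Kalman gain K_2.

step 1: x^-=[-2.1100]  P^-=[0.9400]  H_jac=[-4.2200]  S=[17.1299]  K=[-0.2316]  nu=[-6.9721]  x^+=[-0.4955]  P^+=[0.0214]
step 2: x^-=[-0.4955]  P^-=[0.2814]  H_jac=[-0.9909]  S=[0.6663]  K=[-0.4185]  nu=[-1.6255]  x^+=[0.1848]  P^+=[0.1647]

K[0,0] = -0.4185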